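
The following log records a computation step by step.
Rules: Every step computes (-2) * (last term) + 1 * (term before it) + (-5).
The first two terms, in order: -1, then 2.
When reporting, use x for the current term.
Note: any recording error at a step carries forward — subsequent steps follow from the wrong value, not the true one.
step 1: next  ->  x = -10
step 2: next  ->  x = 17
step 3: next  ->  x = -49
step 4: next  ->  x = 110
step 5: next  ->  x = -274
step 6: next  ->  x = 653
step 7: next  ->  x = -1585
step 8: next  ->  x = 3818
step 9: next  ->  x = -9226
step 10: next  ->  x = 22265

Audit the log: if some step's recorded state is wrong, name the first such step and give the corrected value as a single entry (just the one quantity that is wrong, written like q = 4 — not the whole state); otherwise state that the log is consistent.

no error

Recomputing the run from the initial state:
step 1: x = -10
step 2: x = 17
step 3: x = -49
step 4: x = 110
step 5: x = -274
step 6: x = 653
step 7: x = -1585
step 8: x = 3818
step 9: x = -9226
step 10: x = 22265
This matches the log at every step.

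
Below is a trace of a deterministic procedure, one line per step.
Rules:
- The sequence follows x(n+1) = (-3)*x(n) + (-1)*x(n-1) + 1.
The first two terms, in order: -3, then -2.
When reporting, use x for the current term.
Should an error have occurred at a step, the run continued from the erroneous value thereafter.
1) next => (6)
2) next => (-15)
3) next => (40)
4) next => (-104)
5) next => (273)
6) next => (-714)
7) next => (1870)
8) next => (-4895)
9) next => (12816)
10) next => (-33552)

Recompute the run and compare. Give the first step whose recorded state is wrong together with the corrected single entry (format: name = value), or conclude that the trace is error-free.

step 1, x = 10

Step 1: x = -3*(-2) + (-1)*(-3) + (1) = 10 — the entry is off here.
Conclusion: step 1 carries the first error; the entry should be x = 10.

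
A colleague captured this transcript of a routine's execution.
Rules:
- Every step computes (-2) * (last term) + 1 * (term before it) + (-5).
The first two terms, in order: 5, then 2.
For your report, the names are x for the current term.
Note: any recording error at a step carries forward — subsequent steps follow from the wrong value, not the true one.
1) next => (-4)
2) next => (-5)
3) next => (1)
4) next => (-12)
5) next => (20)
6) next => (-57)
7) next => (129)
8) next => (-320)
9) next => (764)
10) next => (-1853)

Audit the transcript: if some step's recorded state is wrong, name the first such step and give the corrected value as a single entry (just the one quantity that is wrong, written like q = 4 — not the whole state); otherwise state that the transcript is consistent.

step 2, x = 5

Recomputing the run from the initial state:
step 1: x = -4
step 2: x = 5
step 3: x = -19
step 4: x = 38
step 5: x = -100
step 6: x = 233
step 7: x = -571
step 8: x = 1370
step 9: x = -3316
step 10: x = 7997
The first disagreement with the transcript is at step 2, where the value should be x = 5.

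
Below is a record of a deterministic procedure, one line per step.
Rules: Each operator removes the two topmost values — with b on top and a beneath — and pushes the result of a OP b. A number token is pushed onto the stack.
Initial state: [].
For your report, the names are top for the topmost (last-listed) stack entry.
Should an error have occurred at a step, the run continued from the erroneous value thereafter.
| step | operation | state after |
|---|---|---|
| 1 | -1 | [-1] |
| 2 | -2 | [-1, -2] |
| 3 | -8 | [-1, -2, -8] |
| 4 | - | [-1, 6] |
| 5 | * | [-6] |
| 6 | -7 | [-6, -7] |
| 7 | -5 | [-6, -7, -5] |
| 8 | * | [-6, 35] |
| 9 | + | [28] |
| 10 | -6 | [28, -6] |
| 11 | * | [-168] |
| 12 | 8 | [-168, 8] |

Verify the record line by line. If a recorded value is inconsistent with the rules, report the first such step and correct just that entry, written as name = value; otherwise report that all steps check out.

Recomputing the run from the initial state:
step 1: [-1]
step 2: [-1, -2]
step 3: [-1, -2, -8]
step 4: [-1, 6]
step 5: [-6]
step 6: [-6, -7]
step 7: [-6, -7, -5]
step 8: [-6, 35]
step 9: [29]
step 10: [29, -6]
step 11: [-174]
step 12: [-174, 8]
The first disagreement with the record is at step 9, where the value should be top = 29.

step 9, top = 29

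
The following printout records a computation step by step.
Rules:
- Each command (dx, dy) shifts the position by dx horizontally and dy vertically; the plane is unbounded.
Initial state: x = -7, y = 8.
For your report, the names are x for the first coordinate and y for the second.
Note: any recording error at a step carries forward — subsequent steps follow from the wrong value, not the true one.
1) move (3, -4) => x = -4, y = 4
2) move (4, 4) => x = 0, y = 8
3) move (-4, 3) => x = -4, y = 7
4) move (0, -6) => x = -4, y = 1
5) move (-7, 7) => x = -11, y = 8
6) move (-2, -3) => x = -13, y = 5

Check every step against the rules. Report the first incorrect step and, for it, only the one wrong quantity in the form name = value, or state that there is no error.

Step 1: x = -7 + (3) = -4, y = 8 + (-4) = 4 — no discrepancy.
Step 2: x = -4 + (4) = 0, y = 4 + (4) = 8 — agrees with the printout.
Step 3: x = 0 + (-4) = -4, y = 8 + (3) = 11 — the recorded entry deviates here.
So the first discrepancy is step 3, where the right value is y = 11.

step 3, y = 11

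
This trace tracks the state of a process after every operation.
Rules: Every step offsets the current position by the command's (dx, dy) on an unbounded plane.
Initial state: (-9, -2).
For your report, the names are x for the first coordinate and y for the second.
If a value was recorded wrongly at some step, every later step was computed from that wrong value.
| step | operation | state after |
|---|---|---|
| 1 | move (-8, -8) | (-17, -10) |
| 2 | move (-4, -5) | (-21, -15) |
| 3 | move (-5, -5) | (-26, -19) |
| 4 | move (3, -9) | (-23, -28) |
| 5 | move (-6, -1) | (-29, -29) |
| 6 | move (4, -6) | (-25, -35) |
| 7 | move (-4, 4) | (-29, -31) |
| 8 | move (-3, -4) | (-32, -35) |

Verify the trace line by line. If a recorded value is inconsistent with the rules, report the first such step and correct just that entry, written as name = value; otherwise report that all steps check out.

step 3, y = -20

1. x = -9 + (-8) = -17, y = -2 + (-8) = -10 (agrees with the trace)
2. x = -17 + (-4) = -21, y = -10 + (-5) = -15 (agrees with the trace)
3. x = -21 + (-5) = -26, y = -15 + (-5) = -20 (the trace disagrees here)
Conclusion: step 3 carries the first error; the entry should be y = -20.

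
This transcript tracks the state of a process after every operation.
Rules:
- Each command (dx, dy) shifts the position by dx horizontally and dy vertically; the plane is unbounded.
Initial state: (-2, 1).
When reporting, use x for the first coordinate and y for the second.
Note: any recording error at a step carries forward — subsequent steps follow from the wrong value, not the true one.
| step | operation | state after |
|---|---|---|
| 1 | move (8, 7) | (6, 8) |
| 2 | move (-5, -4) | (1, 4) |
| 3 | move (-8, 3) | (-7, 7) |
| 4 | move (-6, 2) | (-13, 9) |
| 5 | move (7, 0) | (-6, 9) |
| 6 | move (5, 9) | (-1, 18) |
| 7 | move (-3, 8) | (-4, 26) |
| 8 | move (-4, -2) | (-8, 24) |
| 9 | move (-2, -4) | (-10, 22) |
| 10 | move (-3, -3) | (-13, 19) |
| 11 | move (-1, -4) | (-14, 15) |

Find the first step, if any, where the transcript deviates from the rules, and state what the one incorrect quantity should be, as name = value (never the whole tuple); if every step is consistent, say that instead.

1. x = -2 + (8) = 6, y = 1 + (7) = 8 (agrees with the transcript)
2. x = 6 + (-5) = 1, y = 8 + (-4) = 4 (confirmed correct)
3. x = 1 + (-8) = -7, y = 4 + (3) = 7 (agrees with the transcript)
4. x = -7 + (-6) = -13, y = 7 + (2) = 9 (confirmed correct)
5. x = -13 + (7) = -6, y = 9 + (0) = 9 (in agreement)
6. x = -6 + (5) = -1, y = 9 + (9) = 18 (agrees with the transcript)
7. x = -1 + (-3) = -4, y = 18 + (8) = 26 (in agreement)
8. x = -4 + (-4) = -8, y = 26 + (-2) = 24 (checks out)
9. x = -8 + (-2) = -10, y = 24 + (-4) = 20 (the transcript disagrees here)
Conclusion: step 9 carries the first error; the entry should be y = 20.

step 9, y = 20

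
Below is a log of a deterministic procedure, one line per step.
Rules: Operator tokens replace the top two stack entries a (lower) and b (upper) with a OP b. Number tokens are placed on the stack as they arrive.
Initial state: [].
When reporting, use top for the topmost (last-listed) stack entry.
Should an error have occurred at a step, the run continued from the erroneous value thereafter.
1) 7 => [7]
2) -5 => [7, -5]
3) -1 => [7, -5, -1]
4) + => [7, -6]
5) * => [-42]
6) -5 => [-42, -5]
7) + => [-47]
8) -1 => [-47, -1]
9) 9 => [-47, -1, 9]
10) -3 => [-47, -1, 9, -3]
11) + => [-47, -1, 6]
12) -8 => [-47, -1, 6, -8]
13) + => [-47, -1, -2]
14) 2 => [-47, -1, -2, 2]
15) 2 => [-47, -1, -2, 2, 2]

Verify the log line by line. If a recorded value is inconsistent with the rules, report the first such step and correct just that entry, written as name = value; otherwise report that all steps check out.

1. push 7: top = 7 (verified)
2. push -5: top = -5 (confirmed correct)
3. push -1: top = -1 (checks out)
4. -5 + -1 = -6 (exactly as logged)
5. 7 * -6 = -42 (exactly as logged)
6. push -5: top = -5 (no discrepancy)
7. -42 + -5 = -47 (same as recorded)
8. push -1: top = -1 (in agreement)
9. push 9: top = 9 (matches)
10. push -3: top = -3 (checks out)
11. 9 + -3 = 6 (same as recorded)
12. push -8: top = -8 (no discrepancy)
13. 6 + -8 = -2 (exactly as logged)
14. push 2: top = 2 (verified)
15. push 2: top = 2 (no discrepancy)
Each recorded entry agrees with the recomputation.

no error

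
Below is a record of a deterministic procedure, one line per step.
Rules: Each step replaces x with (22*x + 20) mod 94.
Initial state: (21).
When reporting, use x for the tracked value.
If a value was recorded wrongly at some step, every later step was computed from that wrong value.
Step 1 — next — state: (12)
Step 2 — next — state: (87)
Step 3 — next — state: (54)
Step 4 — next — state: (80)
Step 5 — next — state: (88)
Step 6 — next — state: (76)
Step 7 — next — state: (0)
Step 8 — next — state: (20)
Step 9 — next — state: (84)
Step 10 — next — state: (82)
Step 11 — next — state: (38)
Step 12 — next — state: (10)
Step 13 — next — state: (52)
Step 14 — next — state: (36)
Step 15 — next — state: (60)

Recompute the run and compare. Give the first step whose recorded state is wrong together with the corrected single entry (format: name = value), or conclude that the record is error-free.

step 1: x = (22*21 + 20) mod 94 = 12 -> checks out
step 2: x = (22*12 + 20) mod 94 = 2 -> a discrepancy with the record
The earliest wrong entry is at step 2: it should read x = 2.

step 2, x = 2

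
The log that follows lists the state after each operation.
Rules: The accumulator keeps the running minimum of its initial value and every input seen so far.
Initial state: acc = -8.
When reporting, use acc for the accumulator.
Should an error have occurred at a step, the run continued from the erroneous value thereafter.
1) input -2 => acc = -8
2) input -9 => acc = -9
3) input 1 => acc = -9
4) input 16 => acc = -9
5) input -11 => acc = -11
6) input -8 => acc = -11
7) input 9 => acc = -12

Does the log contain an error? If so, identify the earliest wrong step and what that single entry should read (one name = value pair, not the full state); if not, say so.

1. acc = min(-8, -2) = -8 (agrees with the log)
2. acc = min(-8, -9) = -9 (confirmed correct)
3. acc = min(-9, 1) = -9 (checks out)
4. acc = min(-9, 16) = -9 (confirmed correct)
5. acc = min(-9, -11) = -11 (in agreement)
6. acc = min(-11, -8) = -11 (checks out)
7. acc = min(-11, 9) = -11 (not what was recorded)
So the first discrepancy is step 7, where the right value is acc = -11.

step 7, acc = -11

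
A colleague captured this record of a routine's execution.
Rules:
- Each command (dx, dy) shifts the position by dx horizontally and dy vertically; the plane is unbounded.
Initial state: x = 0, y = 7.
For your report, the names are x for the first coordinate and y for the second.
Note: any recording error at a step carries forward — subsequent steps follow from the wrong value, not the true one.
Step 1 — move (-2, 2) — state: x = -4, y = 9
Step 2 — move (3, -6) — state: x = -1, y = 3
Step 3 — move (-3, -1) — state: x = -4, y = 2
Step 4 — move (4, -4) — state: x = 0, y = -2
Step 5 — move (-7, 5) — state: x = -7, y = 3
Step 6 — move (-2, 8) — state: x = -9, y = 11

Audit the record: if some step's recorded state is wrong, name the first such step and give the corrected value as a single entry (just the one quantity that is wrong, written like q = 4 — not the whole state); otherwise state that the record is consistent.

step 1, x = -2

Recomputing the run from the initial state:
step 1: x = -2, y = 9
step 2: x = 1, y = 3
step 3: x = -2, y = 2
step 4: x = 2, y = -2
step 5: x = -5, y = 3
step 6: x = -7, y = 11
The first disagreement with the record is at step 1, where the value should be x = -2.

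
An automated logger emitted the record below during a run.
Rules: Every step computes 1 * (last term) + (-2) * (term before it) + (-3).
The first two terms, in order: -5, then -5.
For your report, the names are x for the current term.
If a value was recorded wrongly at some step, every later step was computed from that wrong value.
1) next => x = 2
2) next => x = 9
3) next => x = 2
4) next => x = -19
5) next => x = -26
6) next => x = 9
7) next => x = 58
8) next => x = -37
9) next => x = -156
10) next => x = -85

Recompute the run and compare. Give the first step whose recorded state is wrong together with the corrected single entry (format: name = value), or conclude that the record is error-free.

1. x = 1*(-5) + (-2)*(-5) + (-3) = 2 (in agreement)
2. x = 1*(2) + (-2)*(-5) + (-3) = 9 (agrees with the record)
3. x = 1*(9) + (-2)*(2) + (-3) = 2 (consistent with the record)
4. x = 1*(2) + (-2)*(9) + (-3) = -19 (agrees with the record)
5. x = 1*(-19) + (-2)*(2) + (-3) = -26 (in agreement)
6. x = 1*(-26) + (-2)*(-19) + (-3) = 9 (matches)
7. x = 1*(9) + (-2)*(-26) + (-3) = 58 (verified)
8. x = 1*(58) + (-2)*(9) + (-3) = 37 (the record has a different value)
Conclusion: step 8 carries the first error; the entry should be x = 37.

step 8, x = 37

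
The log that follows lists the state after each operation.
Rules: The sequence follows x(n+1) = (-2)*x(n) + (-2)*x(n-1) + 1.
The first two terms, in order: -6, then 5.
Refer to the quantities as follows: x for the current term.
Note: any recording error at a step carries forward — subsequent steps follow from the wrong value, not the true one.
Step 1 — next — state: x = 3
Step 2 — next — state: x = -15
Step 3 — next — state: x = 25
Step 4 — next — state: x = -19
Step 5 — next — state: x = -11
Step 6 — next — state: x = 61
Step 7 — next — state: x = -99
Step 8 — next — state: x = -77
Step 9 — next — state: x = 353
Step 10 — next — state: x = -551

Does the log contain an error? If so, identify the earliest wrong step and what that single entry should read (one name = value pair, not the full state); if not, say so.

step 8, x = 77

Recomputing the run from the initial state:
step 1: x = 3
step 2: x = -15
step 3: x = 25
step 4: x = -19
step 5: x = -11
step 6: x = 61
step 7: x = -99
step 8: x = 77
step 9: x = 45
step 10: x = -243
The first disagreement with the log is at step 8, where the value should be x = 77.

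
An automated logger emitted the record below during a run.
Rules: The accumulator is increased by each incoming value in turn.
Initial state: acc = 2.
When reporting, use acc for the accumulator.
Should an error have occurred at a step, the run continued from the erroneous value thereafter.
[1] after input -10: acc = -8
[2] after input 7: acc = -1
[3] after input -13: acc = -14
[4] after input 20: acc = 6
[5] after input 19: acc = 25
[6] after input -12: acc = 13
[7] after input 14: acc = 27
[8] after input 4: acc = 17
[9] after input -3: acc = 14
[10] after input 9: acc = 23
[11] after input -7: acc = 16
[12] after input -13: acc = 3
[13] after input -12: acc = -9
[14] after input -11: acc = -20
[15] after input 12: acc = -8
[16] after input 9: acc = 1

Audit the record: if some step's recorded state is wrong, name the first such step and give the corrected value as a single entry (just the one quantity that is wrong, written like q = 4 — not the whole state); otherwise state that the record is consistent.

step 8, acc = 31

Step 1: acc = 2 + -10 = -8 — matches.
Step 2: acc = -8 + 7 = -1 — confirmed correct.
Step 3: acc = -1 + -13 = -14 — agrees with the record.
Step 4: acc = -14 + 20 = 6 — verified.
Step 5: acc = 6 + 19 = 25 — exactly as logged.
Step 6: acc = 25 + -12 = 13 — in agreement.
Step 7: acc = 13 + 14 = 27 — verified.
Step 8: acc = 27 + 4 = 31 — the record has a different value.
First deviation found at step 8; the corrected entry is acc = 31.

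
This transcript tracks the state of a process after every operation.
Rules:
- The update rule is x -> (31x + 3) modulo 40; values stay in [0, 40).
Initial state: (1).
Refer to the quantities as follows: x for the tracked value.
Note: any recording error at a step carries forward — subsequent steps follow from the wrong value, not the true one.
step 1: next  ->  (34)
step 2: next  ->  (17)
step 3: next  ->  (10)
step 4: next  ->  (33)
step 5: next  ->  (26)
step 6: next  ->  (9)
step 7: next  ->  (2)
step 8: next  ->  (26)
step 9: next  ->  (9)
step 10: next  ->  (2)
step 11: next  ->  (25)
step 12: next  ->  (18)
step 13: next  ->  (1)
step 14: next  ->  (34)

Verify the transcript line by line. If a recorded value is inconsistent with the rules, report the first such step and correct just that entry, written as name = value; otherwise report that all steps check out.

step 1: x = (31*1 + 3) mod 40 = 34 -> confirmed correct
step 2: x = (31*34 + 3) mod 40 = 17 -> agrees with the transcript
step 3: x = (31*17 + 3) mod 40 = 10 -> agrees with the transcript
step 4: x = (31*10 + 3) mod 40 = 33 -> in agreement
step 5: x = (31*33 + 3) mod 40 = 26 -> checks out
step 6: x = (31*26 + 3) mod 40 = 9 -> exactly as logged
step 7: x = (31*9 + 3) mod 40 = 2 -> consistent with the transcript
step 8: x = (31*2 + 3) mod 40 = 25 -> first mismatch against the transcript
The earliest wrong entry is at step 8: it should read x = 25.

step 8, x = 25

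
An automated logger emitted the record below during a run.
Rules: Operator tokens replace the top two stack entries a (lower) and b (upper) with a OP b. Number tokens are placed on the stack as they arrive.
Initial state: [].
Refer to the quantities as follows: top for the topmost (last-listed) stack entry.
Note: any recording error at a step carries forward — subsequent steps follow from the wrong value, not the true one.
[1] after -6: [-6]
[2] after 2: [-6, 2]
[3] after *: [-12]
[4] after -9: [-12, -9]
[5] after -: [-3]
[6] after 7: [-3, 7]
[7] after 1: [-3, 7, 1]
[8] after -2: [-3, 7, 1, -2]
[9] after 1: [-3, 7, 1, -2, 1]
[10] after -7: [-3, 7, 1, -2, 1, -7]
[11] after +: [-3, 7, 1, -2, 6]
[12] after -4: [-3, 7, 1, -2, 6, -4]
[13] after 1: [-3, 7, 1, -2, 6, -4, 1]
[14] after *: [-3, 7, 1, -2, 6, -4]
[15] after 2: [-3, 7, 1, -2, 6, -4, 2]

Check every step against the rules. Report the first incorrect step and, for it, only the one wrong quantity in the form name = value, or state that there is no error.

step 11, top = -6

1. push -6: top = -6 (agrees with the record)
2. push 2: top = 2 (no discrepancy)
3. -6 * 2 = -12 (agrees with the record)
4. push -9: top = -9 (in agreement)
5. -12 - -9 = -3 (in agreement)
6. push 7: top = 7 (matches)
7. push 1: top = 1 (checks out)
8. push -2: top = -2 (in agreement)
9. push 1: top = 1 (no discrepancy)
10. push -7: top = -7 (no discrepancy)
11. 1 + -7 = -6 (the record has a different value)
The audit stops at step 11: the recorded entry is wrong and should be top = -6.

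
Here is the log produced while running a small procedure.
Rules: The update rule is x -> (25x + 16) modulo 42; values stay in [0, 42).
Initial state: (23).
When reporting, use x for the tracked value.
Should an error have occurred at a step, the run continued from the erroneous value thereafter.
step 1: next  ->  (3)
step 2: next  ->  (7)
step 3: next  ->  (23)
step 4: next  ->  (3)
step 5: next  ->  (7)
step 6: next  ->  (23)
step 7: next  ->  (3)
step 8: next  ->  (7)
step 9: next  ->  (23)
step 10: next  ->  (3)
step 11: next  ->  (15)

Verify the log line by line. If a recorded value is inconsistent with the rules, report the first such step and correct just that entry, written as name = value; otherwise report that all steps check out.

step 11, x = 7

Recomputing the run from the initial state:
step 1: x = 3
step 2: x = 7
step 3: x = 23
step 4: x = 3
step 5: x = 7
step 6: x = 23
step 7: x = 3
step 8: x = 7
step 9: x = 23
step 10: x = 3
step 11: x = 7
The first disagreement with the log is at step 11, where the value should be x = 7.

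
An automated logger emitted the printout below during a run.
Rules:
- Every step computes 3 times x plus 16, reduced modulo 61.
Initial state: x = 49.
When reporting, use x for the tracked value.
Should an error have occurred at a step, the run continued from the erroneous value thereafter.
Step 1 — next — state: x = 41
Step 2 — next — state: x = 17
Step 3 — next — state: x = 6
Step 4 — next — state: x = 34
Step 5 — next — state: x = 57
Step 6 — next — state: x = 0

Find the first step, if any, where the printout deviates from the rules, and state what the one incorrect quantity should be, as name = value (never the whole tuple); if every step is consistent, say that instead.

1. x = (3*49 + 16) mod 61 = 41 (in agreement)
2. x = (3*41 + 16) mod 61 = 17 (matches)
3. x = (3*17 + 16) mod 61 = 6 (in agreement)
4. x = (3*6 + 16) mod 61 = 34 (confirmed correct)
5. x = (3*34 + 16) mod 61 = 57 (verified)
6. x = (3*57 + 16) mod 61 = 4 (the entry is off here)
First incorrect step: 6; the correct value is x = 4.

step 6, x = 4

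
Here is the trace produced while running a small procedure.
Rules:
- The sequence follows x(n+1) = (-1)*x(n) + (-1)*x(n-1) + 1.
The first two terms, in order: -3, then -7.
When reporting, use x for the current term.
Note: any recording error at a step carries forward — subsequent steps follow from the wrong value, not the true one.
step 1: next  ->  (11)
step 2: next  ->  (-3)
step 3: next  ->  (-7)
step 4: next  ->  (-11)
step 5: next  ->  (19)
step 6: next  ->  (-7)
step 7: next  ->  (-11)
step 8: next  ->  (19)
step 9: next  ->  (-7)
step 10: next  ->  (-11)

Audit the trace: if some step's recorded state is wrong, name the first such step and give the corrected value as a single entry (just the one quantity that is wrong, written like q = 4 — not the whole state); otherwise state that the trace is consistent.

step 1: x = -1*(-7) + (-1)*(-3) + (1) = 11 -> same as recorded
step 2: x = -1*(11) + (-1)*(-7) + (1) = -3 -> in agreement
step 3: x = -1*(-3) + (-1)*(11) + (1) = -7 -> consistent with the trace
step 4: x = -1*(-7) + (-1)*(-3) + (1) = 11 -> the trace has a different value
So the first discrepancy is step 4, where the right value is x = 11.

step 4, x = 11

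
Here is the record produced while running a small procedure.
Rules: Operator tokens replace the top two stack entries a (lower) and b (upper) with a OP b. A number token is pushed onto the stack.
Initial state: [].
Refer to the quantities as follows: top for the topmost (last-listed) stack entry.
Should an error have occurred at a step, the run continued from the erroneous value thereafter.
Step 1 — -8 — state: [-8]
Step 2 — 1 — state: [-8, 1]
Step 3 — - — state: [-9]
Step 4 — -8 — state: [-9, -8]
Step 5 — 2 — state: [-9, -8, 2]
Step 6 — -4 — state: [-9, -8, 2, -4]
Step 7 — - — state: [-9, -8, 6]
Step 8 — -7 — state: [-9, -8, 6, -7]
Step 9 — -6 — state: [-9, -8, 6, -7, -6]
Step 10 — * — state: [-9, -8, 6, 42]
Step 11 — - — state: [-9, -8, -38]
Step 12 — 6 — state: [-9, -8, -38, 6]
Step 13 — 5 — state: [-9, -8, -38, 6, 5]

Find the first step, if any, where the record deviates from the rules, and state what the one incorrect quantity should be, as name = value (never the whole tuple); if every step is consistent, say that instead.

Recomputing the run from the initial state:
step 1: [-8]
step 2: [-8, 1]
step 3: [-9]
step 4: [-9, -8]
step 5: [-9, -8, 2]
step 6: [-9, -8, 2, -4]
step 7: [-9, -8, 6]
step 8: [-9, -8, 6, -7]
step 9: [-9, -8, 6, -7, -6]
step 10: [-9, -8, 6, 42]
step 11: [-9, -8, -36]
step 12: [-9, -8, -36, 6]
step 13: [-9, -8, -36, 6, 5]
The first disagreement with the record is at step 11, where the value should be top = -36.

step 11, top = -36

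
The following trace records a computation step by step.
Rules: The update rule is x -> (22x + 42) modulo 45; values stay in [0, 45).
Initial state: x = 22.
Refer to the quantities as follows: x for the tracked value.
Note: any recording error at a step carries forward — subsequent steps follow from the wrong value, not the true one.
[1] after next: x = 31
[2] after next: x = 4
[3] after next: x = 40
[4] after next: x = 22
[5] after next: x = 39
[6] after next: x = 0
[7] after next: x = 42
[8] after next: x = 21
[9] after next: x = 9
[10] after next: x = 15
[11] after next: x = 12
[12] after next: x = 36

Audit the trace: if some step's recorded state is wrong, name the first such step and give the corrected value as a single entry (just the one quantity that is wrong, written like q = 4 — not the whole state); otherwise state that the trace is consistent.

1. x = (22*22 + 42) mod 45 = 31 (in agreement)
2. x = (22*31 + 42) mod 45 = 4 (matches)
3. x = (22*4 + 42) mod 45 = 40 (agrees with the trace)
4. x = (22*40 + 42) mod 45 = 22 (no discrepancy)
5. x = (22*22 + 42) mod 45 = 31 (first mismatch against the trace)
The earliest wrong entry is at step 5: it should read x = 31.

step 5, x = 31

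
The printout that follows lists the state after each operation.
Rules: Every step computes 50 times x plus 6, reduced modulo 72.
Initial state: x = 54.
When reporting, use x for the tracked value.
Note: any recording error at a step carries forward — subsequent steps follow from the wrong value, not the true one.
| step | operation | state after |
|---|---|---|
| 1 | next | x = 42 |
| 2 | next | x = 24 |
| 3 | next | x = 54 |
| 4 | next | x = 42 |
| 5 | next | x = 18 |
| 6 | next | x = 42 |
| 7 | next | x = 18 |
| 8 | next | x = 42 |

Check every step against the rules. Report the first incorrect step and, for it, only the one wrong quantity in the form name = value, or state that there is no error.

Recomputing the run from the initial state:
step 1: x = 42
step 2: x = 18
step 3: x = 42
step 4: x = 18
step 5: x = 42
step 6: x = 18
step 7: x = 42
step 8: x = 18
The first disagreement with the printout is at step 2, where the value should be x = 18.

step 2, x = 18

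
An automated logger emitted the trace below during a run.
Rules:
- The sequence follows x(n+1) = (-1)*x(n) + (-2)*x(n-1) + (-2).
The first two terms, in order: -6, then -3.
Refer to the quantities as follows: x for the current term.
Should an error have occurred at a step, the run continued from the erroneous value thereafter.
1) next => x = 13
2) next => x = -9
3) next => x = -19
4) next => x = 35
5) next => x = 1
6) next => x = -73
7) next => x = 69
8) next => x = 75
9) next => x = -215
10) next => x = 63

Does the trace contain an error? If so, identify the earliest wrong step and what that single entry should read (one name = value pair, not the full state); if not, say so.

no error

step 1: x = -1*(-3) + (-2)*(-6) + (-2) = 13 -> agrees with the trace
step 2: x = -1*(13) + (-2)*(-3) + (-2) = -9 -> no discrepancy
step 3: x = -1*(-9) + (-2)*(13) + (-2) = -19 -> checks out
step 4: x = -1*(-19) + (-2)*(-9) + (-2) = 35 -> consistent with the trace
step 5: x = -1*(35) + (-2)*(-19) + (-2) = 1 -> same as recorded
step 6: x = -1*(1) + (-2)*(35) + (-2) = -73 -> same as recorded
step 7: x = -1*(-73) + (-2)*(1) + (-2) = 69 -> consistent with the trace
step 8: x = -1*(69) + (-2)*(-73) + (-2) = 75 -> agrees with the trace
step 9: x = -1*(75) + (-2)*(69) + (-2) = -215 -> same as recorded
step 10: x = -1*(-215) + (-2)*(75) + (-2) = 63 -> no discrepancy
Every step is consistent.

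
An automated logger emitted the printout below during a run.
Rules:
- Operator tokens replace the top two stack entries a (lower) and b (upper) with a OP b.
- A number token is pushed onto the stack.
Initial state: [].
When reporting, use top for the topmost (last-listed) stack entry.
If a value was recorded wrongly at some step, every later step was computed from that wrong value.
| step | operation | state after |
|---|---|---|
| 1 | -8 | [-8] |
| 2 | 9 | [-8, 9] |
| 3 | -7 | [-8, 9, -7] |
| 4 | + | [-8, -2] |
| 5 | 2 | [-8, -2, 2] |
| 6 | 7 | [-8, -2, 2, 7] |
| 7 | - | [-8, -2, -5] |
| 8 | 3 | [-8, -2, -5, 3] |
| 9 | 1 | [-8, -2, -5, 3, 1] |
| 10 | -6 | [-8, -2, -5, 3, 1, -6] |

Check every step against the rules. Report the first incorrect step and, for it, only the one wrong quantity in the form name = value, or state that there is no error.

Recomputing the run from the initial state:
step 1: [-8]
step 2: [-8, 9]
step 3: [-8, 9, -7]
step 4: [-8, 2]
step 5: [-8, 2, 2]
step 6: [-8, 2, 2, 7]
step 7: [-8, 2, -5]
step 8: [-8, 2, -5, 3]
step 9: [-8, 2, -5, 3, 1]
step 10: [-8, 2, -5, 3, 1, -6]
The first disagreement with the printout is at step 4, where the value should be top = 2.

step 4, top = 2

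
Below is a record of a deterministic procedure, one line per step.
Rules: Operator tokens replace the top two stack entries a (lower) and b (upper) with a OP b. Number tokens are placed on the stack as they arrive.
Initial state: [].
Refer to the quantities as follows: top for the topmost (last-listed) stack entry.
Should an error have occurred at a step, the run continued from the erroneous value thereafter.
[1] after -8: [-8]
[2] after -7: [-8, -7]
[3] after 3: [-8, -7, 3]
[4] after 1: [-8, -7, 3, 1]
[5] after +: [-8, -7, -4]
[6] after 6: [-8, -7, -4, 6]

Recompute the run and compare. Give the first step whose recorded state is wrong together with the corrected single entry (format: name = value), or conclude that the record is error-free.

step 1: push -8: top = -8 -> agrees with the record
step 2: push -7: top = -7 -> confirmed correct
step 3: push 3: top = 3 -> exactly as logged
step 4: push 1: top = 1 -> no discrepancy
step 5: 3 + 1 = 4 -> first mismatch against the record
Step 5 is the first one off; corrected, top = 4.

step 5, top = 4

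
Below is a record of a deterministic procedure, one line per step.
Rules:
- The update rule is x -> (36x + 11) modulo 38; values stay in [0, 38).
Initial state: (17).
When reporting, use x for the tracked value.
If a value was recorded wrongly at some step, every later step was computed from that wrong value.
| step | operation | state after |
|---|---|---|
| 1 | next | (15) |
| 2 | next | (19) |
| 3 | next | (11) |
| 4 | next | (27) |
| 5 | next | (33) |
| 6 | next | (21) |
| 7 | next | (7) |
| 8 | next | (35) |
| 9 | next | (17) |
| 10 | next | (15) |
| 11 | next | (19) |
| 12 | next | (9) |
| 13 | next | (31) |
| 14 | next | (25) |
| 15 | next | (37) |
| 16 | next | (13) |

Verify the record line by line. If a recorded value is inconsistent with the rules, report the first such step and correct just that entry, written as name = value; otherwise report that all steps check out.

step 12, x = 11

Recomputing the run from the initial state:
step 1: x = 15
step 2: x = 19
step 3: x = 11
step 4: x = 27
step 5: x = 33
step 6: x = 21
step 7: x = 7
step 8: x = 35
step 9: x = 17
step 10: x = 15
step 11: x = 19
step 12: x = 11
step 13: x = 27
step 14: x = 33
step 15: x = 21
step 16: x = 7
The first disagreement with the record is at step 12, where the value should be x = 11.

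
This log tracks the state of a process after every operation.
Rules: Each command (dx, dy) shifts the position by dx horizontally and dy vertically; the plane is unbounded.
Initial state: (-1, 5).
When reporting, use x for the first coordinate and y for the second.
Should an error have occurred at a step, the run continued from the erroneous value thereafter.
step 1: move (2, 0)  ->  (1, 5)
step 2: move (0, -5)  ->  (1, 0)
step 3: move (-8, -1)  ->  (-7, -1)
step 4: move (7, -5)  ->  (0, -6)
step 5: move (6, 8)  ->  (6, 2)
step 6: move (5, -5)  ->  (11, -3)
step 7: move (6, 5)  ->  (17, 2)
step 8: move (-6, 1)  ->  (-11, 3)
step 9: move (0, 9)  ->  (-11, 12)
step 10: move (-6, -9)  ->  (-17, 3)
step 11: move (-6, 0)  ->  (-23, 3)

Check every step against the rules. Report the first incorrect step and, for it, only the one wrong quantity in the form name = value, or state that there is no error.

step 1: x = -1 + (2) = 1, y = 5 + (0) = 5 -> consistent with the log
step 2: x = 1 + (0) = 1, y = 5 + (-5) = 0 -> no discrepancy
step 3: x = 1 + (-8) = -7, y = 0 + (-1) = -1 -> matches
step 4: x = -7 + (7) = 0, y = -1 + (-5) = -6 -> verified
step 5: x = 0 + (6) = 6, y = -6 + (8) = 2 -> matches
step 6: x = 6 + (5) = 11, y = 2 + (-5) = -3 -> verified
step 7: x = 11 + (6) = 17, y = -3 + (5) = 2 -> matches
step 8: x = 17 + (-6) = 11, y = 2 + (1) = 3 -> a discrepancy with the log
So the first discrepancy is step 8, where the right value is x = 11.

step 8, x = 11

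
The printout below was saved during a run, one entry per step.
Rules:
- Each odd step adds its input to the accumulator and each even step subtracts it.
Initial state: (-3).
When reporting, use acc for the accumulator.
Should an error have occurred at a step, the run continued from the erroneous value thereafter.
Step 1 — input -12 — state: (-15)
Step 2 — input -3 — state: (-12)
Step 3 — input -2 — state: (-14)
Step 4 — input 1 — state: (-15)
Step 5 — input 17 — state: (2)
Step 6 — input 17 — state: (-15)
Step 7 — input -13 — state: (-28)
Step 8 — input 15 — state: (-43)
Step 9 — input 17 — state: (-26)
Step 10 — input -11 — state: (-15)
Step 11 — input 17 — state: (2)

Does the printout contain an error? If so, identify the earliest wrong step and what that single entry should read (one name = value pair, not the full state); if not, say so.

no error

step 1: acc = -3 + -12 = -15 -> confirmed correct
step 2: acc = -15 - -3 = -12 -> checks out
step 3: acc = -12 + -2 = -14 -> consistent with the printout
step 4: acc = -14 - 1 = -15 -> in agreement
step 5: acc = -15 + 17 = 2 -> matches
step 6: acc = 2 - 17 = -15 -> agrees with the printout
step 7: acc = -15 + -13 = -28 -> confirmed correct
step 8: acc = -28 - 15 = -43 -> in agreement
step 9: acc = -43 + 17 = -26 -> verified
step 10: acc = -26 - -11 = -15 -> confirmed correct
step 11: acc = -15 + 17 = 2 -> confirmed correct
Nothing is out of place; the run is error-free.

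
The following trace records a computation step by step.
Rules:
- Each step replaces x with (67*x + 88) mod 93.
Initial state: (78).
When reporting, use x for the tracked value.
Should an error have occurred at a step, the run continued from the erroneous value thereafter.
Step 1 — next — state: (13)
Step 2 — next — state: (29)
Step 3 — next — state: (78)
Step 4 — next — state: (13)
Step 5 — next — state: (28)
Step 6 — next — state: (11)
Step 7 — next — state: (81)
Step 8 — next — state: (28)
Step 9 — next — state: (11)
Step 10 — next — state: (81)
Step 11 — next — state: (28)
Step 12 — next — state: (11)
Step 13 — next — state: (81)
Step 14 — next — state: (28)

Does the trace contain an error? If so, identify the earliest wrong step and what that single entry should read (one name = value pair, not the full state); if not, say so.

step 5, x = 29

1. x = (67*78 + 88) mod 93 = 13 (agrees with the trace)
2. x = (67*13 + 88) mod 93 = 29 (confirmed correct)
3. x = (67*29 + 88) mod 93 = 78 (same as recorded)
4. x = (67*78 + 88) mod 93 = 13 (agrees with the trace)
5. x = (67*13 + 88) mod 93 = 29 (this is not what the trace shows)
First incorrect step: 5; the correct value is x = 29.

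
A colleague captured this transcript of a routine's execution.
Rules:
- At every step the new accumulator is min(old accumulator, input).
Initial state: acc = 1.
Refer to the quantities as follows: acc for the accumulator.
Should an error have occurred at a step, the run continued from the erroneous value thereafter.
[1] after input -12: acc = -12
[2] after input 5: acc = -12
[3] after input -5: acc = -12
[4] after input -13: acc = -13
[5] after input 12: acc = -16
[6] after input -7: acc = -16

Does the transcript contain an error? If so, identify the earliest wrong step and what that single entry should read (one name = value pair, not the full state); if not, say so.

step 5, acc = -13

Recomputing the run from the initial state:
step 1: acc = -12
step 2: acc = -12
step 3: acc = -12
step 4: acc = -13
step 5: acc = -13
step 6: acc = -13
The first disagreement with the transcript is at step 5, where the value should be acc = -13.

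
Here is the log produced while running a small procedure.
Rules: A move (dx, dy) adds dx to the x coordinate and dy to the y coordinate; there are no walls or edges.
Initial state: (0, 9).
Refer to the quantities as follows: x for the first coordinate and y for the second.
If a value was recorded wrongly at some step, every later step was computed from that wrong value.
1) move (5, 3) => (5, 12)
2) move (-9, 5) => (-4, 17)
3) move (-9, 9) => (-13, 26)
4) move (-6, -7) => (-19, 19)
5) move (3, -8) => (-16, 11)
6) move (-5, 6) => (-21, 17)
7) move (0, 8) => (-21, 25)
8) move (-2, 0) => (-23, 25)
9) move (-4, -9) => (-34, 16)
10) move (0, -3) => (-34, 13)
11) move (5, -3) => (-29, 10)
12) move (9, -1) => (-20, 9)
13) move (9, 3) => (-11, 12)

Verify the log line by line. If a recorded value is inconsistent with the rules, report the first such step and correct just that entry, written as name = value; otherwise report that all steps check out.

step 9, x = -27

1. x = 0 + (5) = 5, y = 9 + (3) = 12 (consistent with the log)
2. x = 5 + (-9) = -4, y = 12 + (5) = 17 (in agreement)
3. x = -4 + (-9) = -13, y = 17 + (9) = 26 (checks out)
4. x = -13 + (-6) = -19, y = 26 + (-7) = 19 (confirmed correct)
5. x = -19 + (3) = -16, y = 19 + (-8) = 11 (same as recorded)
6. x = -16 + (-5) = -21, y = 11 + (6) = 17 (confirmed correct)
7. x = -21 + (0) = -21, y = 17 + (8) = 25 (confirmed correct)
8. x = -21 + (-2) = -23, y = 25 + (0) = 25 (no discrepancy)
9. x = -23 + (-4) = -27, y = 25 + (-9) = 16 (a discrepancy with the log)
First incorrect step: 9; the correct value is x = -27.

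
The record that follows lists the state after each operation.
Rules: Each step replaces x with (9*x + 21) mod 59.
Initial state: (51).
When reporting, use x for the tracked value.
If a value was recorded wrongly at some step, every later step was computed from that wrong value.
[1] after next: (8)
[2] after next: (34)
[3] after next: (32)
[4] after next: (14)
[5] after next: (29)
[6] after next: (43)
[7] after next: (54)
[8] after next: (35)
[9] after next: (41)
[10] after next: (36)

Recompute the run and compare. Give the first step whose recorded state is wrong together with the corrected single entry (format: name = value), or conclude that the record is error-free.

step 6, x = 46

Recomputing the run from the initial state:
step 1: x = 8
step 2: x = 34
step 3: x = 32
step 4: x = 14
step 5: x = 29
step 6: x = 46
step 7: x = 22
step 8: x = 42
step 9: x = 45
step 10: x = 13
The first disagreement with the record is at step 6, where the value should be x = 46.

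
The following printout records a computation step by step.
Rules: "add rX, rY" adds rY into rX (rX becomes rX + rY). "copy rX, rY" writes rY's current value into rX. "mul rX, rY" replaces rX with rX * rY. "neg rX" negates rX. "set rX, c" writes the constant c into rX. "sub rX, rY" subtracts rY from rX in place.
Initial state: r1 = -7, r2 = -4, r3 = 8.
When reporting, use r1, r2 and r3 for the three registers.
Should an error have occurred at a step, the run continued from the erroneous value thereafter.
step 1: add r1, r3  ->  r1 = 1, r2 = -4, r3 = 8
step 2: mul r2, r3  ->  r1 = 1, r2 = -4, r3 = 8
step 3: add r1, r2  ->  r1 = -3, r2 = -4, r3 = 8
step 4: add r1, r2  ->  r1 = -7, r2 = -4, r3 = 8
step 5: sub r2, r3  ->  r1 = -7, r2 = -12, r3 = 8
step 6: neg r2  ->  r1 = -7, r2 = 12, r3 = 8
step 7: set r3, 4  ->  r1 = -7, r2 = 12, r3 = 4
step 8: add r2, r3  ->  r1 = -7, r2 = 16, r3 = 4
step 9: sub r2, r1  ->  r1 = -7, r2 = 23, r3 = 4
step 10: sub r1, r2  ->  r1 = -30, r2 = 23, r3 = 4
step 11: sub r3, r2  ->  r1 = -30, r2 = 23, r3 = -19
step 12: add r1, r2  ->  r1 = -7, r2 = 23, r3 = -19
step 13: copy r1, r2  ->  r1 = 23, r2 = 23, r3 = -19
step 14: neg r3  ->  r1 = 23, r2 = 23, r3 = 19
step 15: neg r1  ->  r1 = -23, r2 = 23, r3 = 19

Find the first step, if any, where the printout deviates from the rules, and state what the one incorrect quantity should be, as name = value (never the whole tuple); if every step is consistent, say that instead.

step 2, r2 = -32

Recomputing the run from the initial state:
step 1: r1 = 1, r2 = -4, r3 = 8
step 2: r1 = 1, r2 = -32, r3 = 8
step 3: r1 = -31, r2 = -32, r3 = 8
step 4: r1 = -63, r2 = -32, r3 = 8
step 5: r1 = -63, r2 = -40, r3 = 8
step 6: r1 = -63, r2 = 40, r3 = 8
step 7: r1 = -63, r2 = 40, r3 = 4
step 8: r1 = -63, r2 = 44, r3 = 4
step 9: r1 = -63, r2 = 107, r3 = 4
step 10: r1 = -170, r2 = 107, r3 = 4
step 11: r1 = -170, r2 = 107, r3 = -103
step 12: r1 = -63, r2 = 107, r3 = -103
step 13: r1 = 107, r2 = 107, r3 = -103
step 14: r1 = 107, r2 = 107, r3 = 103
step 15: r1 = -107, r2 = 107, r3 = 103
The first disagreement with the printout is at step 2, where the value should be r2 = -32.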